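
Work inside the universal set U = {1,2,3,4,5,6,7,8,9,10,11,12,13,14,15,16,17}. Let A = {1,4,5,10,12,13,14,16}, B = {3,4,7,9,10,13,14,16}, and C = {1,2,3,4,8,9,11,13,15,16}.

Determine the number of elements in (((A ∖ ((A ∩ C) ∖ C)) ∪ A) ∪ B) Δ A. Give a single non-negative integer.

3

A ∩ C = {1,4,13,16}
(A ∩ C) ∖ C = {}
A ∖ ((A ∩ C) ∖ C) = {1,4,5,10,12,13,14,16}
(A ∖ ((A ∩ C) ∖ C)) ∪ A = {1,4,5,10,12,13,14,16}
((A ∖ ((A ∩ C) ∖ C)) ∪ A) ∪ B = {1,3,4,5,7,9,10,12,13,14,16}
(((A ∖ ((A ∩ C) ∖ C)) ∪ A) ∪ B) Δ A = {3,7,9}
|(((A ∖ ((A ∩ C) ∖ C)) ∪ A) ∪ B) Δ A| = 3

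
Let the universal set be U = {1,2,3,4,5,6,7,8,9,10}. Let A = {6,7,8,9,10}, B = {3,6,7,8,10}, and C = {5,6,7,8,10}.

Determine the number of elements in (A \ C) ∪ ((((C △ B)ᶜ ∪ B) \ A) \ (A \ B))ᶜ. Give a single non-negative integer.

6

A \ C = {9}
C △ B = {3,5}
(C △ B)ᶜ = {1,2,4,6,7,8,9,10}
(C △ B)ᶜ ∪ B = {1,2,3,4,6,7,8,9,10}
((C △ B)ᶜ ∪ B) \ A = {1,2,3,4}
A \ B = {9}
(((C △ B)ᶜ ∪ B) \ A) \ (A \ B) = {1,2,3,4}
((((C △ B)ᶜ ∪ B) \ A) \ (A \ B))ᶜ = {5,6,7,8,9,10}
(A \ C) ∪ ((((C △ B)ᶜ ∪ B) \ A) \ (A \ B))ᶜ = {5,6,7,8,9,10}
|(A \ C) ∪ ((((C △ B)ᶜ ∪ B) \ A) \ (A \ B))ᶜ| = 6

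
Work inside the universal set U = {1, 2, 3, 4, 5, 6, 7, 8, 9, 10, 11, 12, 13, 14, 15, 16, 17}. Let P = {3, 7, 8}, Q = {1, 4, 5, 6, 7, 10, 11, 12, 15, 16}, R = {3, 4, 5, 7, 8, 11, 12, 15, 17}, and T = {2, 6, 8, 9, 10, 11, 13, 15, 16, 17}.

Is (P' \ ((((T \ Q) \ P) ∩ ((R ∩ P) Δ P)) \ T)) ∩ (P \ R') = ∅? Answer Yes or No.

Yes

P' = {1, 2, 4, 5, 6, 9, 10, 11, 12, 13, 14, 15, 16, 17}
T \ Q = {2, 8, 9, 13, 17}
(T \ Q) \ P = {2, 9, 13, 17}
R ∩ P = {3, 7, 8}
(R ∩ P) Δ P = {}
((T \ Q) \ P) ∩ ((R ∩ P) Δ P) = {}
(((T \ Q) \ P) ∩ ((R ∩ P) Δ P)) \ T = {}
P' \ ((((T \ Q) \ P) ∩ ((R ∩ P) Δ P)) \ T) = {1, 2, 4, 5, 6, 9, 10, 11, 12, 13, 14, 15, 16, 17}
R' = {1, 2, 6, 9, 10, 13, 14, 16}
P \ R' = {3, 7, 8}
{1, 2, 4, 5, 6, 9, 10, 11, 12, 13, 14, 15, 16, 17} and {3, 7, 8} share no elements.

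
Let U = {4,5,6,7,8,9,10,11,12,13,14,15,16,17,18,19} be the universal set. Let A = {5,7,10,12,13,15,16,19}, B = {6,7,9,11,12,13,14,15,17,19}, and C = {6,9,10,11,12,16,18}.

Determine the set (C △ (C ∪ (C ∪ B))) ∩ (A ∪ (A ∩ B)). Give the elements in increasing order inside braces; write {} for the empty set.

C ∪ B = {6,7,9,10,11,12,13,14,15,16,17,18,19}
C ∪ (C ∪ B) = {6,7,9,10,11,12,13,14,15,16,17,18,19}
C △ (C ∪ (C ∪ B)) = {7,13,14,15,17,19}
A ∩ B = {7,12,13,15,19}
A ∪ (A ∩ B) = {5,7,10,12,13,15,16,19}
(C △ (C ∪ (C ∪ B))) ∩ (A ∪ (A ∩ B)) = {7,13,15,19}

{7,13,15,19}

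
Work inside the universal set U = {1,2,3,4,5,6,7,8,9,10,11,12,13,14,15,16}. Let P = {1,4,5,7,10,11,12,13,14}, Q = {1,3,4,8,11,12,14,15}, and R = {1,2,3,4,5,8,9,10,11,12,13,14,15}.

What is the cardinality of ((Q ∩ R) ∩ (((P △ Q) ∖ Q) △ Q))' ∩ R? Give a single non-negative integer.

Q ∩ R = {1,3,4,8,11,12,14,15}
P △ Q = {3,5,7,8,10,13,15}
(P △ Q) ∖ Q = {5,7,10,13}
((P △ Q) ∖ Q) △ Q = {1,3,4,5,7,8,10,11,12,13,14,15}
(Q ∩ R) ∩ (((P △ Q) ∖ Q) △ Q) = {1,3,4,8,11,12,14,15}
((Q ∩ R) ∩ (((P △ Q) ∖ Q) △ Q))' = {2,5,6,7,9,10,13,16}
((Q ∩ R) ∩ (((P △ Q) ∖ Q) △ Q))' ∩ R = {2,5,9,10,13}
|((Q ∩ R) ∩ (((P △ Q) ∖ Q) △ Q))' ∩ R| = 5

5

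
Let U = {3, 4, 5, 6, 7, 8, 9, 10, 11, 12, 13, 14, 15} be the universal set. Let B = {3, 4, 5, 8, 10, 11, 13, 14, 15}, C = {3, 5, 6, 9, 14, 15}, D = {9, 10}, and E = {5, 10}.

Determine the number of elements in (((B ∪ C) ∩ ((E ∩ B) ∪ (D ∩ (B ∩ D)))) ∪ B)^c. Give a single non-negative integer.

B ∪ C = {3, 4, 5, 6, 8, 9, 10, 11, 13, 14, 15}
E ∩ B = {5, 10}
B ∩ D = {10}
D ∩ (B ∩ D) = {10}
(E ∩ B) ∪ (D ∩ (B ∩ D)) = {5, 10}
(B ∪ C) ∩ ((E ∩ B) ∪ (D ∩ (B ∩ D))) = {5, 10}
((B ∪ C) ∩ ((E ∩ B) ∪ (D ∩ (B ∩ D)))) ∪ B = {3, 4, 5, 8, 10, 11, 13, 14, 15}
(((B ∪ C) ∩ ((E ∩ B) ∪ (D ∩ (B ∩ D)))) ∪ B)^c = {6, 7, 9, 12}
|(((B ∪ C) ∩ ((E ∩ B) ∪ (D ∩ (B ∩ D)))) ∪ B)^c| = 4

4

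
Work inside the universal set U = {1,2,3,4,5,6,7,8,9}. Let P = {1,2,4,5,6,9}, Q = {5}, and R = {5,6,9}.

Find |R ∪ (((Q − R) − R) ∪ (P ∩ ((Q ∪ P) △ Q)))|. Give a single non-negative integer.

6

Q − R = {}
(Q − R) − R = {}
Q ∪ P = {1,2,4,5,6,9}
(Q ∪ P) △ Q = {1,2,4,6,9}
P ∩ ((Q ∪ P) △ Q) = {1,2,4,6,9}
((Q − R) − R) ∪ (P ∩ ((Q ∪ P) △ Q)) = {1,2,4,6,9}
R ∪ (((Q − R) − R) ∪ (P ∩ ((Q ∪ P) △ Q))) = {1,2,4,5,6,9}
|R ∪ (((Q − R) − R) ∪ (P ∩ ((Q ∪ P) △ Q)))| = 6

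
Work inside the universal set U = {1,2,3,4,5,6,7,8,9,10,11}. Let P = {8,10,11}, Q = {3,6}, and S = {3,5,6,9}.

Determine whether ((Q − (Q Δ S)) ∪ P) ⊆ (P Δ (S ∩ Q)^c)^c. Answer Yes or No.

Q Δ S = {5,9}
Q − (Q Δ S) = {3,6}
(Q − (Q Δ S)) ∪ P = {3,6,8,10,11}
S ∩ Q = {3,6}
(S ∩ Q)^c = {1,2,4,5,7,8,9,10,11}
P Δ (S ∩ Q)^c = {1,2,4,5,7,9}
(P Δ (S ∩ Q)^c)^c = {3,6,8,10,11}
Every element of {3,6,8,10,11} is in {3,6,8,10,11}, so (Q − (Q Δ S)) ∪ P ⊆ (P Δ (S ∩ Q)^c)^c.

Yes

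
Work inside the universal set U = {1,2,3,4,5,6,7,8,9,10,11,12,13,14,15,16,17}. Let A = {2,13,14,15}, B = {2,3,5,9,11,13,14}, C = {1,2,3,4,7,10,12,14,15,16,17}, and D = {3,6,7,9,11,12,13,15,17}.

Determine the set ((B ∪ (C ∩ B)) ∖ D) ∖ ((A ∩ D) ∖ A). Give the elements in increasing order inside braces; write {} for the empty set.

{2,5,14}

C ∩ B = {2,3,14}
B ∪ (C ∩ B) = {2,3,5,9,11,13,14}
(B ∪ (C ∩ B)) ∖ D = {2,5,14}
A ∩ D = {13,15}
(A ∩ D) ∖ A = {}
((B ∪ (C ∩ B)) ∖ D) ∖ ((A ∩ D) ∖ A) = {2,5,14}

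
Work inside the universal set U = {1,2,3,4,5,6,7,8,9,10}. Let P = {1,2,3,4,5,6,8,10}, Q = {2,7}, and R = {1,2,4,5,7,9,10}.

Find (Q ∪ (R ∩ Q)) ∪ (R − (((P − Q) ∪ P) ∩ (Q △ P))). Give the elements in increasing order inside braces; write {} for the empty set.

R ∩ Q = {2,7}
Q ∪ (R ∩ Q) = {2,7}
P − Q = {1,3,4,5,6,8,10}
(P − Q) ∪ P = {1,2,3,4,5,6,8,10}
Q △ P = {1,3,4,5,6,7,8,10}
((P − Q) ∪ P) ∩ (Q △ P) = {1,3,4,5,6,8,10}
R − (((P − Q) ∪ P) ∩ (Q △ P)) = {2,7,9}
(Q ∪ (R ∩ Q)) ∪ (R − (((P − Q) ∪ P) ∩ (Q △ P))) = {2,7,9}

{2,7,9}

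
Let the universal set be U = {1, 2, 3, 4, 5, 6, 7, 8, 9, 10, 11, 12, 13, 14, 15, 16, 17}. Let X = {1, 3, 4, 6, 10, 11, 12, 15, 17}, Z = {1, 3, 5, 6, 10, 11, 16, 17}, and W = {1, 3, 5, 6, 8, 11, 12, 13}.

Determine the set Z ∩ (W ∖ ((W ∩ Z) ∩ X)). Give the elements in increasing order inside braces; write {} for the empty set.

{5}

W ∩ Z = {1, 3, 5, 6, 11}
(W ∩ Z) ∩ X = {1, 3, 6, 11}
W ∖ ((W ∩ Z) ∩ X) = {5, 8, 12, 13}
Z ∩ (W ∖ ((W ∩ Z) ∩ X)) = {5}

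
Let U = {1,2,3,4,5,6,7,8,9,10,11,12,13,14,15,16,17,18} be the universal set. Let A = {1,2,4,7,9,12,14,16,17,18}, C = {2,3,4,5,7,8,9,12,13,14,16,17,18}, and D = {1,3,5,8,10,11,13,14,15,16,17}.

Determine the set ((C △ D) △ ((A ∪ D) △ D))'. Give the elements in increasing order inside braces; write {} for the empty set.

{2,3,4,5,6,7,8,9,12,13,14,16,17,18}

C △ D = {1,2,4,7,9,10,11,12,15,18}
A ∪ D = {1,2,3,4,5,7,8,9,10,11,12,13,14,15,16,17,18}
(A ∪ D) △ D = {2,4,7,9,12,18}
(C △ D) △ ((A ∪ D) △ D) = {1,10,11,15}
((C △ D) △ ((A ∪ D) △ D))' = {2,3,4,5,6,7,8,9,12,13,14,16,17,18}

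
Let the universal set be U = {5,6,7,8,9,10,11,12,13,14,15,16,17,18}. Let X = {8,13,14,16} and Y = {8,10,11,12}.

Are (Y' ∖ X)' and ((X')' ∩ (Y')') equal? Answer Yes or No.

No

Y' = {5,6,7,9,13,14,15,16,17,18}
Y' ∖ X = {5,6,7,9,15,17,18}
(Y' ∖ X)' = {8,10,11,12,13,14,16}
X' = {5,6,7,9,10,11,12,15,17,18}
(X')' = {8,13,14,16}
(Y')' = {8,10,11,12}
(X')' ∩ (Y')' = {8}
10 ∈ (Y' ∖ X)' but 10 ∉ (X')' ∩ (Y')', so they differ.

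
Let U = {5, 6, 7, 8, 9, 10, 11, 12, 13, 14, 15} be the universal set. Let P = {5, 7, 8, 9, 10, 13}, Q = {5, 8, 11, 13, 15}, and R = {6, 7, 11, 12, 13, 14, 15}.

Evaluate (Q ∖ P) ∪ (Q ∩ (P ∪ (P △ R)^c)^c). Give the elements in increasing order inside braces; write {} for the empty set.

{11, 15}

Q ∖ P = {11, 15}
P △ R = {5, 6, 8, 9, 10, 11, 12, 14, 15}
(P △ R)^c = {7, 13}
P ∪ (P △ R)^c = {5, 7, 8, 9, 10, 13}
(P ∪ (P △ R)^c)^c = {6, 11, 12, 14, 15}
Q ∩ (P ∪ (P △ R)^c)^c = {11, 15}
(Q ∖ P) ∪ (Q ∩ (P ∪ (P △ R)^c)^c) = {11, 15}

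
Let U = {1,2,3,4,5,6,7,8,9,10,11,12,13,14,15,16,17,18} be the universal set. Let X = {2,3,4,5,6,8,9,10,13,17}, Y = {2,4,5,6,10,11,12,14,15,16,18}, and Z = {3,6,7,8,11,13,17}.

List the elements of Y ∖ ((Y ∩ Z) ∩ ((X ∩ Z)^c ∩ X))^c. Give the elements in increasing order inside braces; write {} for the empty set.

Y ∩ Z = {6,11}
X ∩ Z = {3,6,8,13,17}
(X ∩ Z)^c = {1,2,4,5,7,9,10,11,12,14,15,16,18}
(X ∩ Z)^c ∩ X = {2,4,5,9,10}
(Y ∩ Z) ∩ ((X ∩ Z)^c ∩ X) = {}
((Y ∩ Z) ∩ ((X ∩ Z)^c ∩ X))^c = {1,2,3,4,5,6,7,8,9,10,11,12,13,14,15,16,17,18}
Y ∖ ((Y ∩ Z) ∩ ((X ∩ Z)^c ∩ X))^c = {}

{}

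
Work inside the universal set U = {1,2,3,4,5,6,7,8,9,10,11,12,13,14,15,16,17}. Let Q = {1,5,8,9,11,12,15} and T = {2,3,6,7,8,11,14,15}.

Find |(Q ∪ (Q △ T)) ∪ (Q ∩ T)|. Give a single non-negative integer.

12

Q △ T = {1,2,3,5,6,7,9,12,14}
Q ∪ (Q △ T) = {1,2,3,5,6,7,8,9,11,12,14,15}
Q ∩ T = {8,11,15}
(Q ∪ (Q △ T)) ∪ (Q ∩ T) = {1,2,3,5,6,7,8,9,11,12,14,15}
|(Q ∪ (Q △ T)) ∪ (Q ∩ T)| = 12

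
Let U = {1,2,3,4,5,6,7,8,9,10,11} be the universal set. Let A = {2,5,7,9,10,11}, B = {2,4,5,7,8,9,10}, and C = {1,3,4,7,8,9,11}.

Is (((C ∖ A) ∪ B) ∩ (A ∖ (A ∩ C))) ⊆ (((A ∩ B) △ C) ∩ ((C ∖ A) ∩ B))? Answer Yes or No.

No

C ∖ A = {1,3,4,8}
(C ∖ A) ∪ B = {1,2,3,4,5,7,8,9,10}
A ∩ C = {7,9,11}
A ∖ (A ∩ C) = {2,5,10}
((C ∖ A) ∪ B) ∩ (A ∖ (A ∩ C)) = {2,5,10}
A ∩ B = {2,5,7,9,10}
(A ∩ B) △ C = {1,2,3,4,5,8,10,11}
(C ∖ A) ∩ B = {4,8}
((A ∩ B) △ C) ∩ ((C ∖ A) ∩ B) = {4,8}
2 ∈ ((C ∖ A) ∪ B) ∩ (A ∖ (A ∩ C)) but 2 ∉ ((A ∩ B) △ C) ∩ ((C ∖ A) ∩ B), so the inclusion fails.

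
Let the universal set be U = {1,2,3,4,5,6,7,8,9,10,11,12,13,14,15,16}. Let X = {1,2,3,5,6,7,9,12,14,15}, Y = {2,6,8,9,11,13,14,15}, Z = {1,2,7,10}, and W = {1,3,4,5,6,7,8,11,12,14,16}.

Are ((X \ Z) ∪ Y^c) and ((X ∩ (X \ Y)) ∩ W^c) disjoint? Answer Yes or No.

Yes

X \ Z = {3,5,6,9,12,14,15}
Y^c = {1,3,4,5,7,10,12,16}
(X \ Z) ∪ Y^c = {1,3,4,5,6,7,9,10,12,14,15,16}
X \ Y = {1,3,5,7,12}
X ∩ (X \ Y) = {1,3,5,7,12}
W^c = {2,9,10,13,15}
(X ∩ (X \ Y)) ∩ W^c = {}
{1,3,4,5,6,7,9,10,12,14,15,16} and {} share no elements.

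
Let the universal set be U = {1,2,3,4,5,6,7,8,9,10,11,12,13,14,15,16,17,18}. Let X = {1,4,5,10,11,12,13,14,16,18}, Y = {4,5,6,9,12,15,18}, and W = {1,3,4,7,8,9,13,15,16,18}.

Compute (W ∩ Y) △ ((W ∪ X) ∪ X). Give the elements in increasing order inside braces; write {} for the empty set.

W ∩ Y = {4,9,15,18}
W ∪ X = {1,3,4,5,7,8,9,10,11,12,13,14,15,16,18}
(W ∪ X) ∪ X = {1,3,4,5,7,8,9,10,11,12,13,14,15,16,18}
(W ∩ Y) △ ((W ∪ X) ∪ X) = {1,3,5,7,8,10,11,12,13,14,16}

{1,3,5,7,8,10,11,12,13,14,16}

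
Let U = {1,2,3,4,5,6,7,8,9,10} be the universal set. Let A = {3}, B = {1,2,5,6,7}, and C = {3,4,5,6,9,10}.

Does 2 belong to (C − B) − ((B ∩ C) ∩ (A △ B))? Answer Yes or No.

No

2 ∉ C and 2 ∈ B, so 2 ∉ C − B
2 ∈ B and 2 ∉ C, so 2 ∉ B ∩ C
2 ∉ A and 2 ∈ B, so 2 ∈ A △ B
2 ∉ (B ∩ C) and 2 ∈ (A △ B), so 2 ∉ (B ∩ C) ∩ (A △ B)
2 ∉ (C − B) and 2 ∉ ((B ∩ C) ∩ (A △ B)), so 2 ∉ (C − B) − ((B ∩ C) ∩ (A △ B))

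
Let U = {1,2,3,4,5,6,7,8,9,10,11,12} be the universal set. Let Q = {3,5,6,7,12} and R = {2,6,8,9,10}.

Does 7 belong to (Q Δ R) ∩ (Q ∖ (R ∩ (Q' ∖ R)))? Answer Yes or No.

7 ∈ Q and 7 ∉ R, so 7 ∈ Q Δ R
7 ∈ Q, so 7 ∉ Q'
7 ∉ Q' and 7 ∉ R, so 7 ∉ Q' ∖ R
7 ∉ R and 7 ∉ (Q' ∖ R), so 7 ∉ R ∩ (Q' ∖ R)
7 ∈ Q and 7 ∉ (R ∩ (Q' ∖ R)), so 7 ∈ Q ∖ (R ∩ (Q' ∖ R))
7 ∈ (Q Δ R) and 7 ∈ (Q ∖ (R ∩ (Q' ∖ R))), so 7 ∈ (Q Δ R) ∩ (Q ∖ (R ∩ (Q' ∖ R)))

Yes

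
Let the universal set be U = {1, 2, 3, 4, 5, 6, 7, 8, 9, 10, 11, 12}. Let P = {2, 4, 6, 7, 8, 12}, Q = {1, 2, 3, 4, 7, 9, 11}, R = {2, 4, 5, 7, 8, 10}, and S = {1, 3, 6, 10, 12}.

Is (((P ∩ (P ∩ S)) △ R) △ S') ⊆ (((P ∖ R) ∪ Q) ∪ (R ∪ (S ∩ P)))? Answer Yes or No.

Yes

P ∩ S = {6, 12}
P ∩ (P ∩ S) = {6, 12}
(P ∩ (P ∩ S)) △ R = {2, 4, 5, 6, 7, 8, 10, 12}
S' = {2, 4, 5, 7, 8, 9, 11}
((P ∩ (P ∩ S)) △ R) △ S' = {6, 9, 10, 11, 12}
P ∖ R = {6, 12}
(P ∖ R) ∪ Q = {1, 2, 3, 4, 6, 7, 9, 11, 12}
S ∩ P = {6, 12}
R ∪ (S ∩ P) = {2, 4, 5, 6, 7, 8, 10, 12}
((P ∖ R) ∪ Q) ∪ (R ∪ (S ∩ P)) = {1, 2, 3, 4, 5, 6, 7, 8, 9, 10, 11, 12}
Every element of {6, 9, 10, 11, 12} is in {1, 2, 3, 4, 5, 6, 7, 8, 9, 10, 11, 12}, so ((P ∩ (P ∩ S)) △ R) △ S' ⊆ ((P ∖ R) ∪ Q) ∪ (R ∪ (S ∩ P)).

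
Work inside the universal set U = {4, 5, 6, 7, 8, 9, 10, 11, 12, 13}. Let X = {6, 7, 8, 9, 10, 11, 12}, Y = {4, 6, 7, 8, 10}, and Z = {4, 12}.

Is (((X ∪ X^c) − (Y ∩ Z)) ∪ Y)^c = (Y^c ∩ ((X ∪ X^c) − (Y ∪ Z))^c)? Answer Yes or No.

No

X^c = {4, 5, 13}
X ∪ X^c = {4, 5, 6, 7, 8, 9, 10, 11, 12, 13}
Y ∩ Z = {4}
(X ∪ X^c) − (Y ∩ Z) = {5, 6, 7, 8, 9, 10, 11, 12, 13}
((X ∪ X^c) − (Y ∩ Z)) ∪ Y = {4, 5, 6, 7, 8, 9, 10, 11, 12, 13}
(((X ∪ X^c) − (Y ∩ Z)) ∪ Y)^c = {}
Y^c = {5, 9, 11, 12, 13}
Y ∪ Z = {4, 6, 7, 8, 10, 12}
(X ∪ X^c) − (Y ∪ Z) = {5, 9, 11, 13}
((X ∪ X^c) − (Y ∪ Z))^c = {4, 6, 7, 8, 10, 12}
Y^c ∩ ((X ∪ X^c) − (Y ∪ Z))^c = {12}
12 ∈ Y^c ∩ ((X ∪ X^c) − (Y ∪ Z))^c but 12 ∉ (((X ∪ X^c) − (Y ∩ Z)) ∪ Y)^c, so they differ.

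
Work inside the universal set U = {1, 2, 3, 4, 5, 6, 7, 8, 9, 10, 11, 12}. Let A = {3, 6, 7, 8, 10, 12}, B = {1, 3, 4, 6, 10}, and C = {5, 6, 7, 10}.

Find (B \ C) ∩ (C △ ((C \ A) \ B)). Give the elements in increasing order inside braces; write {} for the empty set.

B \ C = {1, 3, 4}
C \ A = {5}
(C \ A) \ B = {5}
C △ ((C \ A) \ B) = {6, 7, 10}
(B \ C) ∩ (C △ ((C \ A) \ B)) = {}

{}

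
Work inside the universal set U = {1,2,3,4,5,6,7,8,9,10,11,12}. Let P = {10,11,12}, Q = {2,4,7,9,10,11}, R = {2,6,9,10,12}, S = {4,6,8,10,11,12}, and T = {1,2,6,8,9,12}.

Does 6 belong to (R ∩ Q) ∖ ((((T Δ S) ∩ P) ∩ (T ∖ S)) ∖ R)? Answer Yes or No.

No

6 ∈ R and 6 ∉ Q, so 6 ∉ R ∩ Q
6 ∈ T and 6 ∈ S, so 6 ∉ T Δ S
6 ∉ (T Δ S) and 6 ∉ P, so 6 ∉ (T Δ S) ∩ P
6 ∈ T and 6 ∈ S, so 6 ∉ T ∖ S
6 ∉ ((T Δ S) ∩ P) and 6 ∉ (T ∖ S), so 6 ∉ ((T Δ S) ∩ P) ∩ (T ∖ S)
6 ∉ (((T Δ S) ∩ P) ∩ (T ∖ S)) and 6 ∈ R, so 6 ∉ (((T Δ S) ∩ P) ∩ (T ∖ S)) ∖ R
6 ∉ (R ∩ Q) and 6 ∉ ((((T Δ S) ∩ P) ∩ (T ∖ S)) ∖ R), so 6 ∉ (R ∩ Q) ∖ ((((T Δ S) ∩ P) ∩ (T ∖ S)) ∖ R)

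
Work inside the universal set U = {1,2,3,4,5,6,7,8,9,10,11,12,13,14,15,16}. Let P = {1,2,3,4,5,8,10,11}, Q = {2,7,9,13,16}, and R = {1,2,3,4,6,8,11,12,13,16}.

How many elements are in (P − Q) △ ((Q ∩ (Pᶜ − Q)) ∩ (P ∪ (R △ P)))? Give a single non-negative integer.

P − Q = {1,3,4,5,8,10,11}
Pᶜ = {6,7,9,12,13,14,15,16}
Pᶜ − Q = {6,12,14,15}
Q ∩ (Pᶜ − Q) = {}
R △ P = {5,6,10,12,13,16}
P ∪ (R △ P) = {1,2,3,4,5,6,8,10,11,12,13,16}
(Q ∩ (Pᶜ − Q)) ∩ (P ∪ (R △ P)) = {}
(P − Q) △ ((Q ∩ (Pᶜ − Q)) ∩ (P ∪ (R △ P))) = {1,3,4,5,8,10,11}
|(P − Q) △ ((Q ∩ (Pᶜ − Q)) ∩ (P ∪ (R △ P)))| = 7

7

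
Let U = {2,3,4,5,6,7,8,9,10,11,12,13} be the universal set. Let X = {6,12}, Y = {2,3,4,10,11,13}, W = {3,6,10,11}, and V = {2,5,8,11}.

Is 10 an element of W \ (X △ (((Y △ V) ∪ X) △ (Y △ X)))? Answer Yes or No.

10 ∈ Y and 10 ∉ V, so 10 ∈ Y △ V
10 ∈ (Y △ V) and 10 ∉ X, so 10 ∈ (Y △ V) ∪ X
10 ∈ Y and 10 ∉ X, so 10 ∈ Y △ X
10 ∈ ((Y △ V) ∪ X) and 10 ∈ (Y △ X), so 10 ∉ ((Y △ V) ∪ X) △ (Y △ X)
10 ∉ X and 10 ∉ (((Y △ V) ∪ X) △ (Y △ X)), so 10 ∉ X △ (((Y △ V) ∪ X) △ (Y △ X))
10 ∈ W and 10 ∉ (X △ (((Y △ V) ∪ X) △ (Y △ X))), so 10 ∈ W \ (X △ (((Y △ V) ∪ X) △ (Y △ X)))

Yes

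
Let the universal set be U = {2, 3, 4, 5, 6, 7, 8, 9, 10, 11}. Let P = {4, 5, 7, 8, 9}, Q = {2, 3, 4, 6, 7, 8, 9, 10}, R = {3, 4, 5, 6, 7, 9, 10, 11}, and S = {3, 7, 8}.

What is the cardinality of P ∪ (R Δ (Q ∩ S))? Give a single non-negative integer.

Q ∩ S = {3, 7, 8}
R Δ (Q ∩ S) = {4, 5, 6, 8, 9, 10, 11}
P ∪ (R Δ (Q ∩ S)) = {4, 5, 6, 7, 8, 9, 10, 11}
|P ∪ (R Δ (Q ∩ S))| = 8

8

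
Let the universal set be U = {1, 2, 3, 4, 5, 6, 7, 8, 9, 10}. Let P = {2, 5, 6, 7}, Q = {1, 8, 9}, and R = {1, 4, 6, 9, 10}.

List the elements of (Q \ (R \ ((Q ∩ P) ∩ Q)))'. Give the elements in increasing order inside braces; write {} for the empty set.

Q ∩ P = {}
(Q ∩ P) ∩ Q = {}
R \ ((Q ∩ P) ∩ Q) = {1, 4, 6, 9, 10}
Q \ (R \ ((Q ∩ P) ∩ Q)) = {8}
(Q \ (R \ ((Q ∩ P) ∩ Q)))' = {1, 2, 3, 4, 5, 6, 7, 9, 10}

{1, 2, 3, 4, 5, 6, 7, 9, 10}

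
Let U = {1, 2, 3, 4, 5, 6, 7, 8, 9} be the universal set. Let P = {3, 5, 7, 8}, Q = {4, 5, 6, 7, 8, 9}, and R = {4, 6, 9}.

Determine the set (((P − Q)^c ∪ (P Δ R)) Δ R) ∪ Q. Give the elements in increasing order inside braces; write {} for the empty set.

P − Q = {3}
(P − Q)^c = {1, 2, 4, 5, 6, 7, 8, 9}
P Δ R = {3, 4, 5, 6, 7, 8, 9}
(P − Q)^c ∪ (P Δ R) = {1, 2, 3, 4, 5, 6, 7, 8, 9}
((P − Q)^c ∪ (P Δ R)) Δ R = {1, 2, 3, 5, 7, 8}
(((P − Q)^c ∪ (P Δ R)) Δ R) ∪ Q = {1, 2, 3, 4, 5, 6, 7, 8, 9}

{1, 2, 3, 4, 5, 6, 7, 8, 9}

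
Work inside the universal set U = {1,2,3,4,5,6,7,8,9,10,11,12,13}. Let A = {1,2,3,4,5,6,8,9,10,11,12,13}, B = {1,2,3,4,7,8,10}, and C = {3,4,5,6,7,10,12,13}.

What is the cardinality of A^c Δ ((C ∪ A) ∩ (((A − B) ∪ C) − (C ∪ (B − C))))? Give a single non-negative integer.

A^c = {7}
C ∪ A = {1,2,3,4,5,6,7,8,9,10,11,12,13}
A − B = {5,6,9,11,12,13}
(A − B) ∪ C = {3,4,5,6,7,9,10,11,12,13}
B − C = {1,2,8}
C ∪ (B − C) = {1,2,3,4,5,6,7,8,10,12,13}
((A − B) ∪ C) − (C ∪ (B − C)) = {9,11}
(C ∪ A) ∩ (((A − B) ∪ C) − (C ∪ (B − C))) = {9,11}
A^c Δ ((C ∪ A) ∩ (((A − B) ∪ C) − (C ∪ (B − C)))) = {7,9,11}
|A^c Δ ((C ∪ A) ∩ (((A − B) ∪ C) − (C ∪ (B − C))))| = 3

3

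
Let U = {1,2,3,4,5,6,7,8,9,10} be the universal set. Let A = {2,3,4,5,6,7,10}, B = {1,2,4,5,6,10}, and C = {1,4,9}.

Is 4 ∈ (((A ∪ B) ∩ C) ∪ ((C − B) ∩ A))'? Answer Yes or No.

No

4 ∈ A and 4 ∈ B, so 4 ∈ A ∪ B
4 ∈ (A ∪ B) and 4 ∈ C, so 4 ∈ (A ∪ B) ∩ C
4 ∈ C and 4 ∈ B, so 4 ∉ C − B
4 ∉ (C − B) and 4 ∈ A, so 4 ∉ (C − B) ∩ A
4 ∈ ((A ∪ B) ∩ C) and 4 ∉ ((C − B) ∩ A), so 4 ∈ ((A ∪ B) ∩ C) ∪ ((C − B) ∩ A)
4 ∉ (((A ∪ B) ∩ C) ∪ ((C − B) ∩ A))' since 4 ∈ (((A ∪ B) ∩ C) ∪ ((C − B) ∩ A))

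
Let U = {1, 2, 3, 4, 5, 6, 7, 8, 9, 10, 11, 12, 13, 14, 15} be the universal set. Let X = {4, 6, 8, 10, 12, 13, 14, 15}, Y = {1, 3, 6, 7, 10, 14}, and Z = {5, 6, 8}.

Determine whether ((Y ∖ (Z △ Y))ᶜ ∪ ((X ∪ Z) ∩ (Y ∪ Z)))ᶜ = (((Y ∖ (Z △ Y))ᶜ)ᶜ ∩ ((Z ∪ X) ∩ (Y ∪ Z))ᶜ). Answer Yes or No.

Yes

Z △ Y = {1, 3, 5, 7, 8, 10, 14}
Y ∖ (Z △ Y) = {6}
(Y ∖ (Z △ Y))ᶜ = {1, 2, 3, 4, 5, 7, 8, 9, 10, 11, 12, 13, 14, 15}
X ∪ Z = {4, 5, 6, 8, 10, 12, 13, 14, 15}
Y ∪ Z = {1, 3, 5, 6, 7, 8, 10, 14}
(X ∪ Z) ∩ (Y ∪ Z) = {5, 6, 8, 10, 14}
(Y ∖ (Z △ Y))ᶜ ∪ ((X ∪ Z) ∩ (Y ∪ Z)) = {1, 2, 3, 4, 5, 6, 7, 8, 9, 10, 11, 12, 13, 14, 15}
((Y ∖ (Z △ Y))ᶜ ∪ ((X ∪ Z) ∩ (Y ∪ Z)))ᶜ = {}
((Y ∖ (Z △ Y))ᶜ)ᶜ = {6}
Z ∪ X = {4, 5, 6, 8, 10, 12, 13, 14, 15}
(Z ∪ X) ∩ (Y ∪ Z) = {5, 6, 8, 10, 14}
((Z ∪ X) ∩ (Y ∪ Z))ᶜ = {1, 2, 3, 4, 7, 9, 11, 12, 13, 15}
((Y ∖ (Z △ Y))ᶜ)ᶜ ∩ ((Z ∪ X) ∩ (Y ∪ Z))ᶜ = {}
Both equal {}, so ((Y ∖ (Z △ Y))ᶜ ∪ ((X ∪ Z) ∩ (Y ∪ Z)))ᶜ = ((Y ∖ (Z △ Y))ᶜ)ᶜ ∩ ((Z ∪ X) ∩ (Y ∪ Z))ᶜ.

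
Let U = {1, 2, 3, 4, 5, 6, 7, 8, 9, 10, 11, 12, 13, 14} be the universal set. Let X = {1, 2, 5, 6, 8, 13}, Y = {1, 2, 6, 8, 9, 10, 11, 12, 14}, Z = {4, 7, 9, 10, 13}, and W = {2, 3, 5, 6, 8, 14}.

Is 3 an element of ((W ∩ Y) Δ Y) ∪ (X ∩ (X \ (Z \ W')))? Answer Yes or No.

3 ∈ W and 3 ∉ Y, so 3 ∉ W ∩ Y
3 ∉ (W ∩ Y) and 3 ∉ Y, so 3 ∉ (W ∩ Y) Δ Y
3 ∈ W, so 3 ∉ W'
3 ∉ Z and 3 ∉ W', so 3 ∉ Z \ W'
3 ∉ X and 3 ∉ (Z \ W'), so 3 ∉ X \ (Z \ W')
3 ∉ X and 3 ∉ (X \ (Z \ W')), so 3 ∉ X ∩ (X \ (Z \ W'))
3 ∉ ((W ∩ Y) Δ Y) and 3 ∉ (X ∩ (X \ (Z \ W'))), so 3 ∉ ((W ∩ Y) Δ Y) ∪ (X ∩ (X \ (Z \ W')))

No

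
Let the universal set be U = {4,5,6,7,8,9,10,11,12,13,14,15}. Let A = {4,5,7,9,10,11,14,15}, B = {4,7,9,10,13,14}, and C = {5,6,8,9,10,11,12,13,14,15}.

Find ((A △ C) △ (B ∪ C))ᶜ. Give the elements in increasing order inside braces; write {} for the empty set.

A △ C = {4,6,7,8,12,13}
B ∪ C = {4,5,6,7,8,9,10,11,12,13,14,15}
(A △ C) △ (B ∪ C) = {5,9,10,11,14,15}
((A △ C) △ (B ∪ C))ᶜ = {4,6,7,8,12,13}

{4,6,7,8,12,13}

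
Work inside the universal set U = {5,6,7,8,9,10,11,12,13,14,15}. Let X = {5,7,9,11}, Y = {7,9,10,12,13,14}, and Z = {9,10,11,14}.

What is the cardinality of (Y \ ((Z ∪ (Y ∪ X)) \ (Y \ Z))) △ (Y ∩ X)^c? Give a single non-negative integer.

8

Y ∪ X = {5,7,9,10,11,12,13,14}
Z ∪ (Y ∪ X) = {5,7,9,10,11,12,13,14}
Y \ Z = {7,12,13}
(Z ∪ (Y ∪ X)) \ (Y \ Z) = {5,9,10,11,14}
Y \ ((Z ∪ (Y ∪ X)) \ (Y \ Z)) = {7,12,13}
Y ∩ X = {7,9}
(Y ∩ X)^c = {5,6,8,10,11,12,13,14,15}
(Y \ ((Z ∪ (Y ∪ X)) \ (Y \ Z))) △ (Y ∩ X)^c = {5,6,7,8,10,11,14,15}
|(Y \ ((Z ∪ (Y ∪ X)) \ (Y \ Z))) △ (Y ∩ X)^c| = 8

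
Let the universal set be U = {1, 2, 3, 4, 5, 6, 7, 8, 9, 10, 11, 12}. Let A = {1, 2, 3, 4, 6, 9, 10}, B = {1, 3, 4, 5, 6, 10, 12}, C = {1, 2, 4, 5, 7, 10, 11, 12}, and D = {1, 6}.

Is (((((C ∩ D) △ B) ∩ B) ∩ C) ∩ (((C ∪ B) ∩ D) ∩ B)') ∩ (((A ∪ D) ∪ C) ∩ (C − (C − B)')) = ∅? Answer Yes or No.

C ∩ D = {1}
(C ∩ D) △ B = {3, 4, 5, 6, 10, 12}
((C ∩ D) △ B) ∩ B = {3, 4, 5, 6, 10, 12}
(((C ∩ D) △ B) ∩ B) ∩ C = {4, 5, 10, 12}
C ∪ B = {1, 2, 3, 4, 5, 6, 7, 10, 11, 12}
(C ∪ B) ∩ D = {1, 6}
((C ∪ B) ∩ D) ∩ B = {1, 6}
(((C ∪ B) ∩ D) ∩ B)' = {2, 3, 4, 5, 7, 8, 9, 10, 11, 12}
((((C ∩ D) △ B) ∩ B) ∩ C) ∩ (((C ∪ B) ∩ D) ∩ B)' = {4, 5, 10, 12}
A ∪ D = {1, 2, 3, 4, 6, 9, 10}
(A ∪ D) ∪ C = {1, 2, 3, 4, 5, 6, 7, 9, 10, 11, 12}
C − B = {2, 7, 11}
(C − B)' = {1, 3, 4, 5, 6, 8, 9, 10, 12}
C − (C − B)' = {2, 7, 11}
((A ∪ D) ∪ C) ∩ (C − (C − B)') = {2, 7, 11}
{4, 5, 10, 12} and {2, 7, 11} share no elements.

Yes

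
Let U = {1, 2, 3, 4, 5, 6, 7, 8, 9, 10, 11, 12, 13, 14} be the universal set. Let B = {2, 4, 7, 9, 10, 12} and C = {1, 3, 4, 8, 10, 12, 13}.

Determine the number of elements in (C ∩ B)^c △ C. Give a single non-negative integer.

10

C ∩ B = {4, 10, 12}
(C ∩ B)^c = {1, 2, 3, 5, 6, 7, 8, 9, 11, 13, 14}
(C ∩ B)^c △ C = {2, 4, 5, 6, 7, 9, 10, 11, 12, 14}
|(C ∩ B)^c △ C| = 10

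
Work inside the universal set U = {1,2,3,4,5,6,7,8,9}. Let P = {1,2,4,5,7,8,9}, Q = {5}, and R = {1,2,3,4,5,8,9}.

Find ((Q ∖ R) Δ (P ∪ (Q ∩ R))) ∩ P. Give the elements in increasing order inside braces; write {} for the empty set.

{1,2,4,5,7,8,9}

Q ∖ R = {}
Q ∩ R = {5}
P ∪ (Q ∩ R) = {1,2,4,5,7,8,9}
(Q ∖ R) Δ (P ∪ (Q ∩ R)) = {1,2,4,5,7,8,9}
((Q ∖ R) Δ (P ∪ (Q ∩ R))) ∩ P = {1,2,4,5,7,8,9}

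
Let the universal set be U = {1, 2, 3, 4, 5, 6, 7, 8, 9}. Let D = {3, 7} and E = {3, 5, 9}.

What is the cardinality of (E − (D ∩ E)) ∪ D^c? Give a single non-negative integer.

D ∩ E = {3}
E − (D ∩ E) = {5, 9}
D^c = {1, 2, 4, 5, 6, 8, 9}
(E − (D ∩ E)) ∪ D^c = {1, 2, 4, 5, 6, 8, 9}
|(E − (D ∩ E)) ∪ D^c| = 7

7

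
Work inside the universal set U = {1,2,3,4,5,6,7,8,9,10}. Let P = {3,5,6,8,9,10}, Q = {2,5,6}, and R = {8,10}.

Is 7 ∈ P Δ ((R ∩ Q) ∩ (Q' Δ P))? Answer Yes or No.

7 ∉ R and 7 ∉ Q, so 7 ∉ R ∩ Q
7 ∉ Q, so 7 ∈ Q'
7 ∈ Q' and 7 ∉ P, so 7 ∈ Q' Δ P
7 ∉ (R ∩ Q) and 7 ∈ (Q' Δ P), so 7 ∉ (R ∩ Q) ∩ (Q' Δ P)
7 ∉ P and 7 ∉ ((R ∩ Q) ∩ (Q' Δ P)), so 7 ∉ P Δ ((R ∩ Q) ∩ (Q' Δ P))

No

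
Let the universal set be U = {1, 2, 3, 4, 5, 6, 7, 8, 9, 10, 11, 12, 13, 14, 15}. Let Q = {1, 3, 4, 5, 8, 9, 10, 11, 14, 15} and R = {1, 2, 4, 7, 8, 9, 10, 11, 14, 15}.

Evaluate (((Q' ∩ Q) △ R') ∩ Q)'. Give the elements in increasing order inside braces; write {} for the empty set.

{1, 2, 4, 6, 7, 8, 9, 10, 11, 12, 13, 14, 15}

Q' = {2, 6, 7, 12, 13}
Q' ∩ Q = {}
R' = {3, 5, 6, 12, 13}
(Q' ∩ Q) △ R' = {3, 5, 6, 12, 13}
((Q' ∩ Q) △ R') ∩ Q = {3, 5}
(((Q' ∩ Q) △ R') ∩ Q)' = {1, 2, 4, 6, 7, 8, 9, 10, 11, 12, 13, 14, 15}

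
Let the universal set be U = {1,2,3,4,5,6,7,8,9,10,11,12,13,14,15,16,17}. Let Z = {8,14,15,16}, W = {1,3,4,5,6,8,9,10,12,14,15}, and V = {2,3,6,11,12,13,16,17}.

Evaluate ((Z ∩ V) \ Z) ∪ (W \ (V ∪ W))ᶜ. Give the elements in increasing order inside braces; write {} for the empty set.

Z ∩ V = {16}
(Z ∩ V) \ Z = {}
V ∪ W = {1,2,3,4,5,6,8,9,10,11,12,13,14,15,16,17}
W \ (V ∪ W) = {}
(W \ (V ∪ W))ᶜ = {1,2,3,4,5,6,7,8,9,10,11,12,13,14,15,16,17}
((Z ∩ V) \ Z) ∪ (W \ (V ∪ W))ᶜ = {1,2,3,4,5,6,7,8,9,10,11,12,13,14,15,16,17}

{1,2,3,4,5,6,7,8,9,10,11,12,13,14,15,16,17}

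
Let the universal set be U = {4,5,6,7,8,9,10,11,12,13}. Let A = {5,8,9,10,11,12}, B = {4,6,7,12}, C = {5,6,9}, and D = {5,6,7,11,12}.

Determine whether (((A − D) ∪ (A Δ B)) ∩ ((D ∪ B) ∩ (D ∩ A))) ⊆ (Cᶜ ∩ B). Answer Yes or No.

A − D = {8,9,10}
A Δ B = {4,5,6,7,8,9,10,11}
(A − D) ∪ (A Δ B) = {4,5,6,7,8,9,10,11}
D ∪ B = {4,5,6,7,11,12}
D ∩ A = {5,11,12}
(D ∪ B) ∩ (D ∩ A) = {5,11,12}
((A − D) ∪ (A Δ B)) ∩ ((D ∪ B) ∩ (D ∩ A)) = {5,11}
Cᶜ = {4,7,8,10,11,12,13}
Cᶜ ∩ B = {4,7,12}
5 ∈ ((A − D) ∪ (A Δ B)) ∩ ((D ∪ B) ∩ (D ∩ A)) but 5 ∉ Cᶜ ∩ B, so the inclusion fails.

No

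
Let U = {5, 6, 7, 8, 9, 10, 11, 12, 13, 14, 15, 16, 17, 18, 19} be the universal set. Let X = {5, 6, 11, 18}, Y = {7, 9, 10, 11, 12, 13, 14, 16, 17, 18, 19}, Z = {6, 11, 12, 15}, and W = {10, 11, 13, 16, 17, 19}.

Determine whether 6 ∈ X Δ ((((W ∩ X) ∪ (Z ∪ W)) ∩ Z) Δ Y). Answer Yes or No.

6 ∉ W and 6 ∈ X, so 6 ∉ W ∩ X
6 ∈ Z and 6 ∉ W, so 6 ∈ Z ∪ W
6 ∉ (W ∩ X) and 6 ∈ (Z ∪ W), so 6 ∈ (W ∩ X) ∪ (Z ∪ W)
6 ∈ ((W ∩ X) ∪ (Z ∪ W)) and 6 ∈ Z, so 6 ∈ ((W ∩ X) ∪ (Z ∪ W)) ∩ Z
6 ∈ (((W ∩ X) ∪ (Z ∪ W)) ∩ Z) and 6 ∉ Y, so 6 ∈ (((W ∩ X) ∪ (Z ∪ W)) ∩ Z) Δ Y
6 ∈ X and 6 ∈ ((((W ∩ X) ∪ (Z ∪ W)) ∩ Z) Δ Y), so 6 ∉ X Δ ((((W ∩ X) ∪ (Z ∪ W)) ∩ Z) Δ Y)

No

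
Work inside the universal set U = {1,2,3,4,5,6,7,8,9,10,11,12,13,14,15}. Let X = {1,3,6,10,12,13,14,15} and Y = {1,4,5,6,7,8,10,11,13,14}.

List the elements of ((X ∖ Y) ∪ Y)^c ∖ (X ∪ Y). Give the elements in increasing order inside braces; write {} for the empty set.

X ∖ Y = {3,12,15}
(X ∖ Y) ∪ Y = {1,3,4,5,6,7,8,10,11,12,13,14,15}
((X ∖ Y) ∪ Y)^c = {2,9}
X ∪ Y = {1,3,4,5,6,7,8,10,11,12,13,14,15}
((X ∖ Y) ∪ Y)^c ∖ (X ∪ Y) = {2,9}

{2,9}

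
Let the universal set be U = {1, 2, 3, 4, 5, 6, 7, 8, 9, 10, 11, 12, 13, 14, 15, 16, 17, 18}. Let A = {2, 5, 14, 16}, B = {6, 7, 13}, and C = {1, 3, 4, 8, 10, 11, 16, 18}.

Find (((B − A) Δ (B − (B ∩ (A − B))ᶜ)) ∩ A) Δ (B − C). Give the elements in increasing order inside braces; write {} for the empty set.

B − A = {6, 7, 13}
A − B = {2, 5, 14, 16}
B ∩ (A − B) = {}
(B ∩ (A − B))ᶜ = {1, 2, 3, 4, 5, 6, 7, 8, 9, 10, 11, 12, 13, 14, 15, 16, 17, 18}
B − (B ∩ (A − B))ᶜ = {}
(B − A) Δ (B − (B ∩ (A − B))ᶜ) = {6, 7, 13}
((B − A) Δ (B − (B ∩ (A − B))ᶜ)) ∩ A = {}
B − C = {6, 7, 13}
(((B − A) Δ (B − (B ∩ (A − B))ᶜ)) ∩ A) Δ (B − C) = {6, 7, 13}

{6, 7, 13}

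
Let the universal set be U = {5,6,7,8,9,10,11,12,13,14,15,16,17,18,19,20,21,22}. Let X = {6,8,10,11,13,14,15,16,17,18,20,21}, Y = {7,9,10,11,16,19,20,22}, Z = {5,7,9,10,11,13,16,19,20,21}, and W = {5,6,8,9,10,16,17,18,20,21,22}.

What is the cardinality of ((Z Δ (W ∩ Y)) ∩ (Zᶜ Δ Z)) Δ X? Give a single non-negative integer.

13

W ∩ Y = {9,10,16,20,22}
Z Δ (W ∩ Y) = {5,7,11,13,19,21,22}
Zᶜ = {6,8,12,14,15,17,18,22}
Zᶜ Δ Z = {5,6,7,8,9,10,11,12,13,14,15,16,17,18,19,20,21,22}
(Z Δ (W ∩ Y)) ∩ (Zᶜ Δ Z) = {5,7,11,13,19,21,22}
((Z Δ (W ∩ Y)) ∩ (Zᶜ Δ Z)) Δ X = {5,6,7,8,10,14,15,16,17,18,19,20,22}
|((Z Δ (W ∩ Y)) ∩ (Zᶜ Δ Z)) Δ X| = 13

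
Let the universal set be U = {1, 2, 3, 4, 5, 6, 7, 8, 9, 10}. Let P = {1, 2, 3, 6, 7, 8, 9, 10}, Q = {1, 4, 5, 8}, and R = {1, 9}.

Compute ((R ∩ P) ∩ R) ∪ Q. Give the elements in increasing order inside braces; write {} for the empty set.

R ∩ P = {1, 9}
(R ∩ P) ∩ R = {1, 9}
((R ∩ P) ∩ R) ∪ Q = {1, 4, 5, 8, 9}

{1, 4, 5, 8, 9}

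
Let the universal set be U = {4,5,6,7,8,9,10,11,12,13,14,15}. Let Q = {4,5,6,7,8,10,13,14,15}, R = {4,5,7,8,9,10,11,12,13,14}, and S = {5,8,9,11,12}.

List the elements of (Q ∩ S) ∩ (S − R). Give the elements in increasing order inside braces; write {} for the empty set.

{}

Q ∩ S = {5,8}
S − R = {}
(Q ∩ S) ∩ (S − R) = {}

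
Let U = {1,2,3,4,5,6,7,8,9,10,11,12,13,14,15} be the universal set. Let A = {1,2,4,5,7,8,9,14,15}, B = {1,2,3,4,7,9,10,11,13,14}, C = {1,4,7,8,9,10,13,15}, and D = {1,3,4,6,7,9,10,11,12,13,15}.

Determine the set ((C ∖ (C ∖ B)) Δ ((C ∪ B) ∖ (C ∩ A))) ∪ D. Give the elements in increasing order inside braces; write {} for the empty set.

{1,2,3,4,6,7,9,10,11,12,13,14,15}

C ∖ B = {8,15}
C ∖ (C ∖ B) = {1,4,7,9,10,13}
C ∪ B = {1,2,3,4,7,8,9,10,11,13,14,15}
C ∩ A = {1,4,7,8,9,15}
(C ∪ B) ∖ (C ∩ A) = {2,3,10,11,13,14}
(C ∖ (C ∖ B)) Δ ((C ∪ B) ∖ (C ∩ A)) = {1,2,3,4,7,9,11,14}
((C ∖ (C ∖ B)) Δ ((C ∪ B) ∖ (C ∩ A))) ∪ D = {1,2,3,4,6,7,9,10,11,12,13,14,15}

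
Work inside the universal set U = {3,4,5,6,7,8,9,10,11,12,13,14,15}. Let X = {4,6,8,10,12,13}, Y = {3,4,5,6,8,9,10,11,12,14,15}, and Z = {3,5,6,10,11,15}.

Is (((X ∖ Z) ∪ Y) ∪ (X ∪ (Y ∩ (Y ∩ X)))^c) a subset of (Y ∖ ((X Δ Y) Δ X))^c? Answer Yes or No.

X ∖ Z = {4,8,12,13}
(X ∖ Z) ∪ Y = {3,4,5,6,8,9,10,11,12,13,14,15}
Y ∩ X = {4,6,8,10,12}
Y ∩ (Y ∩ X) = {4,6,8,10,12}
X ∪ (Y ∩ (Y ∩ X)) = {4,6,8,10,12,13}
(X ∪ (Y ∩ (Y ∩ X)))^c = {3,5,7,9,11,14,15}
((X ∖ Z) ∪ Y) ∪ (X ∪ (Y ∩ (Y ∩ X)))^c = {3,4,5,6,7,8,9,10,11,12,13,14,15}
X Δ Y = {3,5,9,11,13,14,15}
(X Δ Y) Δ X = {3,4,5,6,8,9,10,11,12,14,15}
Y ∖ ((X Δ Y) Δ X) = {}
(Y ∖ ((X Δ Y) Δ X))^c = {3,4,5,6,7,8,9,10,11,12,13,14,15}
Every element of {3,4,5,6,7,8,9,10,11,12,13,14,15} is in {3,4,5,6,7,8,9,10,11,12,13,14,15}, so ((X ∖ Z) ∪ Y) ∪ (X ∪ (Y ∩ (Y ∩ X)))^c ⊆ (Y ∖ ((X Δ Y) Δ X))^c.

Yes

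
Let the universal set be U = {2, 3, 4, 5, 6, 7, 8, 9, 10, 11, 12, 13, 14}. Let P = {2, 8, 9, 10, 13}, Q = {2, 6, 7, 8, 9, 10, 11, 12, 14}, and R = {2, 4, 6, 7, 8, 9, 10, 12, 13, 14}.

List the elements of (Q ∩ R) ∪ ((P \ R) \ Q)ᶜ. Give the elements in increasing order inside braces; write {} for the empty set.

{2, 3, 4, 5, 6, 7, 8, 9, 10, 11, 12, 13, 14}

Q ∩ R = {2, 6, 7, 8, 9, 10, 12, 14}
P \ R = {}
(P \ R) \ Q = {}
((P \ R) \ Q)ᶜ = {2, 3, 4, 5, 6, 7, 8, 9, 10, 11, 12, 13, 14}
(Q ∩ R) ∪ ((P \ R) \ Q)ᶜ = {2, 3, 4, 5, 6, 7, 8, 9, 10, 11, 12, 13, 14}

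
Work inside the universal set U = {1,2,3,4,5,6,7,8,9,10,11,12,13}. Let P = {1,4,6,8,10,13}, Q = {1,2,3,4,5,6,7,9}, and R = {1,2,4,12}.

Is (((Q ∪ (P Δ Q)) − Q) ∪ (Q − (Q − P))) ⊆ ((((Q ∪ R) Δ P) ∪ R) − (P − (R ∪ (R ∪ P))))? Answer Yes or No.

P Δ Q = {2,3,5,7,8,9,10,13}
Q ∪ (P Δ Q) = {1,2,3,4,5,6,7,8,9,10,13}
(Q ∪ (P Δ Q)) − Q = {8,10,13}
Q − P = {2,3,5,7,9}
Q − (Q − P) = {1,4,6}
((Q ∪ (P Δ Q)) − Q) ∪ (Q − (Q − P)) = {1,4,6,8,10,13}
Q ∪ R = {1,2,3,4,5,6,7,9,12}
(Q ∪ R) Δ P = {2,3,5,7,8,9,10,12,13}
((Q ∪ R) Δ P) ∪ R = {1,2,3,4,5,7,8,9,10,12,13}
R ∪ P = {1,2,4,6,8,10,12,13}
R ∪ (R ∪ P) = {1,2,4,6,8,10,12,13}
P − (R ∪ (R ∪ P)) = {}
(((Q ∪ R) Δ P) ∪ R) − (P − (R ∪ (R ∪ P))) = {1,2,3,4,5,7,8,9,10,12,13}
6 ∈ ((Q ∪ (P Δ Q)) − Q) ∪ (Q − (Q − P)) but 6 ∉ (((Q ∪ R) Δ P) ∪ R) − (P − (R ∪ (R ∪ P))), so the inclusion fails.

No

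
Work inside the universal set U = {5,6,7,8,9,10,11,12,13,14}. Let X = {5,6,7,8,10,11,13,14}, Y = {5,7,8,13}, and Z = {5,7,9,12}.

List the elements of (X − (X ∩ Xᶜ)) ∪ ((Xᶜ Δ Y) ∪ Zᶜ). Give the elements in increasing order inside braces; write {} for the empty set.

{5,6,7,8,9,10,11,12,13,14}

Xᶜ = {9,12}
X ∩ Xᶜ = {}
X − (X ∩ Xᶜ) = {5,6,7,8,10,11,13,14}
Xᶜ Δ Y = {5,7,8,9,12,13}
Zᶜ = {6,8,10,11,13,14}
(Xᶜ Δ Y) ∪ Zᶜ = {5,6,7,8,9,10,11,12,13,14}
(X − (X ∩ Xᶜ)) ∪ ((Xᶜ Δ Y) ∪ Zᶜ) = {5,6,7,8,9,10,11,12,13,14}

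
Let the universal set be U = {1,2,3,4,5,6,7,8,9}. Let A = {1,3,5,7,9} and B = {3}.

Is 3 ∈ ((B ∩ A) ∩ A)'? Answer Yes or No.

3 ∈ B and 3 ∈ A, so 3 ∈ B ∩ A
3 ∈ (B ∩ A) and 3 ∈ A, so 3 ∈ (B ∩ A) ∩ A
3 ∉ ((B ∩ A) ∩ A)' since 3 ∈ ((B ∩ A) ∩ A)

No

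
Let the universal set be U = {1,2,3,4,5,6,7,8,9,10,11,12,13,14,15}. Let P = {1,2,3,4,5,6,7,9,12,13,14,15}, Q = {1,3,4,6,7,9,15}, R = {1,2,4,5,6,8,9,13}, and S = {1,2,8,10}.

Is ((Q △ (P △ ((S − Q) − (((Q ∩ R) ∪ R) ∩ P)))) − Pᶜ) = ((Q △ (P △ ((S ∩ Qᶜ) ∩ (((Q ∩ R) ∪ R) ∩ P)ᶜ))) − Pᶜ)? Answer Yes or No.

S − Q = {2,8,10}
Q ∩ R = {1,4,6,9}
(Q ∩ R) ∪ R = {1,2,4,5,6,8,9,13}
((Q ∩ R) ∪ R) ∩ P = {1,2,4,5,6,9,13}
(S − Q) − (((Q ∩ R) ∪ R) ∩ P) = {8,10}
P △ ((S − Q) − (((Q ∩ R) ∪ R) ∩ P)) = {1,2,3,4,5,6,7,8,9,10,12,13,14,15}
Q △ (P △ ((S − Q) − (((Q ∩ R) ∪ R) ∩ P))) = {2,5,8,10,12,13,14}
Pᶜ = {8,10,11}
(Q △ (P △ ((S − Q) − (((Q ∩ R) ∪ R) ∩ P)))) − Pᶜ = {2,5,12,13,14}
Qᶜ = {2,5,8,10,11,12,13,14}
S ∩ Qᶜ = {2,8,10}
(((Q ∩ R) ∪ R) ∩ P)ᶜ = {3,7,8,10,11,12,14,15}
(S ∩ Qᶜ) ∩ (((Q ∩ R) ∪ R) ∩ P)ᶜ = {8,10}
P △ ((S ∩ Qᶜ) ∩ (((Q ∩ R) ∪ R) ∩ P)ᶜ) = {1,2,3,4,5,6,7,8,9,10,12,13,14,15}
Q △ (P △ ((S ∩ Qᶜ) ∩ (((Q ∩ R) ∪ R) ∩ P)ᶜ)) = {2,5,8,10,12,13,14}
(Q △ (P △ ((S ∩ Qᶜ) ∩ (((Q ∩ R) ∪ R) ∩ P)ᶜ))) − Pᶜ = {2,5,12,13,14}
Both equal {2,5,12,13,14}, so (Q △ (P △ ((S − Q) − (((Q ∩ R) ∪ R) ∩ P)))) − Pᶜ = (Q △ (P △ ((S ∩ Qᶜ) ∩ (((Q ∩ R) ∪ R) ∩ P)ᶜ))) − Pᶜ.

Yes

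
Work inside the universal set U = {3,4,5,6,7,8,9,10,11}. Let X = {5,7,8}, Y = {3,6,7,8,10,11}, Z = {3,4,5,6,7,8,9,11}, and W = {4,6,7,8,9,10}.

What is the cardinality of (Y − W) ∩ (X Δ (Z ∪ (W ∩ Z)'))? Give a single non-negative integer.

2

Y − W = {3,11}
W ∩ Z = {4,6,7,8,9}
(W ∩ Z)' = {3,5,10,11}
Z ∪ (W ∩ Z)' = {3,4,5,6,7,8,9,10,11}
X Δ (Z ∪ (W ∩ Z)') = {3,4,6,9,10,11}
(Y − W) ∩ (X Δ (Z ∪ (W ∩ Z)')) = {3,11}
|(Y − W) ∩ (X Δ (Z ∪ (W ∩ Z)'))| = 2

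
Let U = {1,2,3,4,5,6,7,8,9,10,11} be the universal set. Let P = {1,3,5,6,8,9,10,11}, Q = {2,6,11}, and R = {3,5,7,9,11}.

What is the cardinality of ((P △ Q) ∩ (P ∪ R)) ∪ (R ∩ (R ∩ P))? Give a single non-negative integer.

P △ Q = {1,2,3,5,8,9,10}
P ∪ R = {1,3,5,6,7,8,9,10,11}
(P △ Q) ∩ (P ∪ R) = {1,3,5,8,9,10}
R ∩ P = {3,5,9,11}
R ∩ (R ∩ P) = {3,5,9,11}
((P △ Q) ∩ (P ∪ R)) ∪ (R ∩ (R ∩ P)) = {1,3,5,8,9,10,11}
|((P △ Q) ∩ (P ∪ R)) ∪ (R ∩ (R ∩ P))| = 7

7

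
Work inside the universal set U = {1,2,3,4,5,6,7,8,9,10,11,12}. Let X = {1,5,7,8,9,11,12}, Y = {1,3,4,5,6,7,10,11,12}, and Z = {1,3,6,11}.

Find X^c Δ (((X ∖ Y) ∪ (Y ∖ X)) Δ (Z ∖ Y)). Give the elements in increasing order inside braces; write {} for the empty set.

{2,8,9}

X^c = {2,3,4,6,10}
X ∖ Y = {8,9}
Y ∖ X = {3,4,6,10}
(X ∖ Y) ∪ (Y ∖ X) = {3,4,6,8,9,10}
Z ∖ Y = {}
((X ∖ Y) ∪ (Y ∖ X)) Δ (Z ∖ Y) = {3,4,6,8,9,10}
X^c Δ (((X ∖ Y) ∪ (Y ∖ X)) Δ (Z ∖ Y)) = {2,8,9}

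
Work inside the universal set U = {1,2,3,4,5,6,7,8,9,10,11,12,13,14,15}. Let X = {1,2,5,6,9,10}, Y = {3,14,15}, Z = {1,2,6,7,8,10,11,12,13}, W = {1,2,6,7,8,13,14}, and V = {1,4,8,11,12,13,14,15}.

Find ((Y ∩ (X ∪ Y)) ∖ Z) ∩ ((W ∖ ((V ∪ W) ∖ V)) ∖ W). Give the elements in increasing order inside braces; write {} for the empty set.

{}

X ∪ Y = {1,2,3,5,6,9,10,14,15}
Y ∩ (X ∪ Y) = {3,14,15}
(Y ∩ (X ∪ Y)) ∖ Z = {3,14,15}
V ∪ W = {1,2,4,6,7,8,11,12,13,14,15}
(V ∪ W) ∖ V = {2,6,7}
W ∖ ((V ∪ W) ∖ V) = {1,8,13,14}
(W ∖ ((V ∪ W) ∖ V)) ∖ W = {}
((Y ∩ (X ∪ Y)) ∖ Z) ∩ ((W ∖ ((V ∪ W) ∖ V)) ∖ W) = {}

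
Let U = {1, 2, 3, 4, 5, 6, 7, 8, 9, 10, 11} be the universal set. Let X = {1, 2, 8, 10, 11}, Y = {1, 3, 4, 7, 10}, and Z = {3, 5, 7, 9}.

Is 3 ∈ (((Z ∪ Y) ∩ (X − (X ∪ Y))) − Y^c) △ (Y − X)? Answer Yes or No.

3 ∈ Z and 3 ∈ Y, so 3 ∈ Z ∪ Y
3 ∉ X and 3 ∈ Y, so 3 ∈ X ∪ Y
3 ∉ X and 3 ∈ (X ∪ Y), so 3 ∉ X − (X ∪ Y)
3 ∈ (Z ∪ Y) and 3 ∉ (X − (X ∪ Y)), so 3 ∉ (Z ∪ Y) ∩ (X − (X ∪ Y))
3 ∈ Y, so 3 ∉ Y^c
3 ∉ ((Z ∪ Y) ∩ (X − (X ∪ Y))) and 3 ∉ Y^c, so 3 ∉ ((Z ∪ Y) ∩ (X − (X ∪ Y))) − Y^c
3 ∈ Y and 3 ∉ X, so 3 ∈ Y − X
3 ∉ (((Z ∪ Y) ∩ (X − (X ∪ Y))) − Y^c) and 3 ∈ (Y − X), so 3 ∈ (((Z ∪ Y) ∩ (X − (X ∪ Y))) − Y^c) △ (Y − X)

Yes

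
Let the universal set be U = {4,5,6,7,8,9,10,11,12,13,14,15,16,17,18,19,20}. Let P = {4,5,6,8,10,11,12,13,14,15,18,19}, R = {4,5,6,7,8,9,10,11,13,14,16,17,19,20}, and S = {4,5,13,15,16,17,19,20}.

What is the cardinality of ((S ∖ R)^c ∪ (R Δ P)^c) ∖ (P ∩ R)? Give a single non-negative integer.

S ∖ R = {15}
(S ∖ R)^c = {4,5,6,7,8,9,10,11,12,13,14,16,17,18,19,20}
R Δ P = {7,9,12,15,16,17,18,20}
(R Δ P)^c = {4,5,6,8,10,11,13,14,19}
(S ∖ R)^c ∪ (R Δ P)^c = {4,5,6,7,8,9,10,11,12,13,14,16,17,18,19,20}
P ∩ R = {4,5,6,8,10,11,13,14,19}
((S ∖ R)^c ∪ (R Δ P)^c) ∖ (P ∩ R) = {7,9,12,16,17,18,20}
|((S ∖ R)^c ∪ (R Δ P)^c) ∖ (P ∩ R)| = 7

7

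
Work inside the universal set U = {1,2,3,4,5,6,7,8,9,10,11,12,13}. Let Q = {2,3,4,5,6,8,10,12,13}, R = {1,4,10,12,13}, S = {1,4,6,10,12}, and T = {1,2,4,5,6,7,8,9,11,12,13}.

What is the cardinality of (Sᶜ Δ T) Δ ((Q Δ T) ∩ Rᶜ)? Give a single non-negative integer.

Sᶜ = {2,3,5,7,8,9,11,13}
Sᶜ Δ T = {1,3,4,6,12}
Q Δ T = {1,3,7,9,10,11}
Rᶜ = {2,3,5,6,7,8,9,11}
(Q Δ T) ∩ Rᶜ = {3,7,9,11}
(Sᶜ Δ T) Δ ((Q Δ T) ∩ Rᶜ) = {1,4,6,7,9,11,12}
|(Sᶜ Δ T) Δ ((Q Δ T) ∩ Rᶜ)| = 7

7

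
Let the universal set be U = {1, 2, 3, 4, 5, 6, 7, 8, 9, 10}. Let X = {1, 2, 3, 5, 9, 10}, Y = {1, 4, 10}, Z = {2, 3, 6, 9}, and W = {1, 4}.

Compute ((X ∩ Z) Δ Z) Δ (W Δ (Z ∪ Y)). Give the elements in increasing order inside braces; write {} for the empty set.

{2, 3, 9, 10}

X ∩ Z = {2, 3, 9}
(X ∩ Z) Δ Z = {6}
Z ∪ Y = {1, 2, 3, 4, 6, 9, 10}
W Δ (Z ∪ Y) = {2, 3, 6, 9, 10}
((X ∩ Z) Δ Z) Δ (W Δ (Z ∪ Y)) = {2, 3, 9, 10}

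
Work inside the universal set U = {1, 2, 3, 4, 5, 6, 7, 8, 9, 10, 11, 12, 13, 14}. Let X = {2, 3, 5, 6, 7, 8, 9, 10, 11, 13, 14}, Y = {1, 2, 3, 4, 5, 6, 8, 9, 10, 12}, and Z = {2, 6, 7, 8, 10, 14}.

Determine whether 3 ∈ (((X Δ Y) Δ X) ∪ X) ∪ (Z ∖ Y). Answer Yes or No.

Yes

3 ∈ X and 3 ∈ Y, so 3 ∉ X Δ Y
3 ∉ (X Δ Y) and 3 ∈ X, so 3 ∈ (X Δ Y) Δ X
3 ∈ ((X Δ Y) Δ X) and 3 ∈ X, so 3 ∈ ((X Δ Y) Δ X) ∪ X
3 ∉ Z and 3 ∈ Y, so 3 ∉ Z ∖ Y
3 ∈ (((X Δ Y) Δ X) ∪ X) and 3 ∉ (Z ∖ Y), so 3 ∈ (((X Δ Y) Δ X) ∪ X) ∪ (Z ∖ Y)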